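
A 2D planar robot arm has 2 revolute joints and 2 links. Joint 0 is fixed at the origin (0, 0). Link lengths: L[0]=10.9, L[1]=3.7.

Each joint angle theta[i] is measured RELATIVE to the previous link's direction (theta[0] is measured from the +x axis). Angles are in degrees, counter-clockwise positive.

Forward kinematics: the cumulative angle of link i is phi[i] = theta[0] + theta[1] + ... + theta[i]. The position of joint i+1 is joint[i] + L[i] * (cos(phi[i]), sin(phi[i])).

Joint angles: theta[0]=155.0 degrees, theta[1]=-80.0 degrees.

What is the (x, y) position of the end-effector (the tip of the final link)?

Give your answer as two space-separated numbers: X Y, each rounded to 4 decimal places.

joint[0] = (0.0000, 0.0000)  (base)
link 0: phi[0] = 155 = 155 deg
  cos(155 deg) = -0.9063, sin(155 deg) = 0.4226
  joint[1] = (0.0000, 0.0000) + 10.9 * (-0.9063, 0.4226) = (0.0000 + -9.8788, 0.0000 + 4.6065) = (-9.8788, 4.6065)
link 1: phi[1] = 155 + -80 = 75 deg
  cos(75 deg) = 0.2588, sin(75 deg) = 0.9659
  joint[2] = (-9.8788, 4.6065) + 3.7 * (0.2588, 0.9659) = (-9.8788 + 0.9576, 4.6065 + 3.5739) = (-8.9211, 8.1805)
End effector: (-8.9211, 8.1805)

Answer: -8.9211 8.1805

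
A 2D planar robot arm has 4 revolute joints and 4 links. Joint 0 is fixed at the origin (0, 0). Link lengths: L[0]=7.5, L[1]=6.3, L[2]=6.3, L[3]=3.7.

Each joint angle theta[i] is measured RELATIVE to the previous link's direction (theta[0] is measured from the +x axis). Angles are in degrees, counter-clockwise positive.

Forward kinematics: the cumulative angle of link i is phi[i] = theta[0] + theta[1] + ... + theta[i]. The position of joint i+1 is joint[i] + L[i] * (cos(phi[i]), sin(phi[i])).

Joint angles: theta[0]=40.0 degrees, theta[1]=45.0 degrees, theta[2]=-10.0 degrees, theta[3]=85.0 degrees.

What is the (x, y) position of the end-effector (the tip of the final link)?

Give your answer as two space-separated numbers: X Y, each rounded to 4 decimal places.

Answer: 4.4481 18.4477

Derivation:
joint[0] = (0.0000, 0.0000)  (base)
link 0: phi[0] = 40 = 40 deg
  cos(40 deg) = 0.7660, sin(40 deg) = 0.6428
  joint[1] = (0.0000, 0.0000) + 7.5 * (0.7660, 0.6428) = (0.0000 + 5.7453, 0.0000 + 4.8209) = (5.7453, 4.8209)
link 1: phi[1] = 40 + 45 = 85 deg
  cos(85 deg) = 0.0872, sin(85 deg) = 0.9962
  joint[2] = (5.7453, 4.8209) + 6.3 * (0.0872, 0.9962) = (5.7453 + 0.5491, 4.8209 + 6.2760) = (6.2944, 11.0969)
link 2: phi[2] = 40 + 45 + -10 = 75 deg
  cos(75 deg) = 0.2588, sin(75 deg) = 0.9659
  joint[3] = (6.2944, 11.0969) + 6.3 * (0.2588, 0.9659) = (6.2944 + 1.6306, 11.0969 + 6.0853) = (7.9250, 17.1823)
link 3: phi[3] = 40 + 45 + -10 + 85 = 160 deg
  cos(160 deg) = -0.9397, sin(160 deg) = 0.3420
  joint[4] = (7.9250, 17.1823) + 3.7 * (-0.9397, 0.3420) = (7.9250 + -3.4769, 17.1823 + 1.2655) = (4.4481, 18.4477)
End effector: (4.4481, 18.4477)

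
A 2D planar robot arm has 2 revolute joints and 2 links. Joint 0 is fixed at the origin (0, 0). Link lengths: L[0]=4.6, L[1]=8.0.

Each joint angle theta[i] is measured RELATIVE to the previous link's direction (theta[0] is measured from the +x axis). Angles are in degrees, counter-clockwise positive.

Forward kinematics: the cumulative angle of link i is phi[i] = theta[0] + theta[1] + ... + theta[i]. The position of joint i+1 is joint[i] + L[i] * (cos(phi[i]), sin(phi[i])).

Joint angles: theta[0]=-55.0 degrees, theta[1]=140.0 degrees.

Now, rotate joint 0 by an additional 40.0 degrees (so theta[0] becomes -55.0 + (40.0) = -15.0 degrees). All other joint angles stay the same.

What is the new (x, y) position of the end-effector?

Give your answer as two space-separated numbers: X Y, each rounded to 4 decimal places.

joint[0] = (0.0000, 0.0000)  (base)
link 0: phi[0] = -15 = -15 deg
  cos(-15 deg) = 0.9659, sin(-15 deg) = -0.2588
  joint[1] = (0.0000, 0.0000) + 4.6 * (0.9659, -0.2588) = (0.0000 + 4.4433, 0.0000 + -1.1906) = (4.4433, -1.1906)
link 1: phi[1] = -15 + 140 = 125 deg
  cos(125 deg) = -0.5736, sin(125 deg) = 0.8192
  joint[2] = (4.4433, -1.1906) + 8 * (-0.5736, 0.8192) = (4.4433 + -4.5886, -1.1906 + 6.5532) = (-0.1454, 5.3626)
End effector: (-0.1454, 5.3626)

Answer: -0.1454 5.3626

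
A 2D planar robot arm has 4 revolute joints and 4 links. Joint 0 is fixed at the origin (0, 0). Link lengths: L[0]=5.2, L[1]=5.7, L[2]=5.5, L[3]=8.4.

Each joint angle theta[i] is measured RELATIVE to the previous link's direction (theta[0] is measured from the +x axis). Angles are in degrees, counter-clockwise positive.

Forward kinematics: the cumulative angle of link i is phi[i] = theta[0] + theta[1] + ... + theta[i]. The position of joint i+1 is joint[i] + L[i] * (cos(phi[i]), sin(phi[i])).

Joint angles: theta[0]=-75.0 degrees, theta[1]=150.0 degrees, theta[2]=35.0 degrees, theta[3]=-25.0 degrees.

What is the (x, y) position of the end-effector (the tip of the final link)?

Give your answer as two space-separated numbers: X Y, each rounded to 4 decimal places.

joint[0] = (0.0000, 0.0000)  (base)
link 0: phi[0] = -75 = -75 deg
  cos(-75 deg) = 0.2588, sin(-75 deg) = -0.9659
  joint[1] = (0.0000, 0.0000) + 5.2 * (0.2588, -0.9659) = (0.0000 + 1.3459, 0.0000 + -5.0228) = (1.3459, -5.0228)
link 1: phi[1] = -75 + 150 = 75 deg
  cos(75 deg) = 0.2588, sin(75 deg) = 0.9659
  joint[2] = (1.3459, -5.0228) + 5.7 * (0.2588, 0.9659) = (1.3459 + 1.4753, -5.0228 + 5.5058) = (2.8211, 0.4830)
link 2: phi[2] = -75 + 150 + 35 = 110 deg
  cos(110 deg) = -0.3420, sin(110 deg) = 0.9397
  joint[3] = (2.8211, 0.4830) + 5.5 * (-0.3420, 0.9397) = (2.8211 + -1.8811, 0.4830 + 5.1683) = (0.9400, 5.6513)
link 3: phi[3] = -75 + 150 + 35 + -25 = 85 deg
  cos(85 deg) = 0.0872, sin(85 deg) = 0.9962
  joint[4] = (0.9400, 5.6513) + 8.4 * (0.0872, 0.9962) = (0.9400 + 0.7321, 5.6513 + 8.3680) = (1.6721, 14.0193)
End effector: (1.6721, 14.0193)

Answer: 1.6721 14.0193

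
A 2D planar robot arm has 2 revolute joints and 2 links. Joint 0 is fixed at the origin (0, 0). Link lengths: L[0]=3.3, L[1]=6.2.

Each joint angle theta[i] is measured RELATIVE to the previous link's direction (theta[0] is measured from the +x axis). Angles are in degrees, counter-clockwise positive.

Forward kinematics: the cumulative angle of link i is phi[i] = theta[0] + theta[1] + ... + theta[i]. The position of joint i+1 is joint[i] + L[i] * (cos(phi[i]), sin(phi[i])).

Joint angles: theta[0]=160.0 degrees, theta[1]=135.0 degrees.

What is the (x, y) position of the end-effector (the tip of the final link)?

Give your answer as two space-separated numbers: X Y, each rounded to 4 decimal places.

joint[0] = (0.0000, 0.0000)  (base)
link 0: phi[0] = 160 = 160 deg
  cos(160 deg) = -0.9397, sin(160 deg) = 0.3420
  joint[1] = (0.0000, 0.0000) + 3.3 * (-0.9397, 0.3420) = (0.0000 + -3.1010, 0.0000 + 1.1287) = (-3.1010, 1.1287)
link 1: phi[1] = 160 + 135 = 295 deg
  cos(295 deg) = 0.4226, sin(295 deg) = -0.9063
  joint[2] = (-3.1010, 1.1287) + 6.2 * (0.4226, -0.9063) = (-3.1010 + 2.6202, 1.1287 + -5.6191) = (-0.4808, -4.4904)
End effector: (-0.4808, -4.4904)

Answer: -0.4808 -4.4904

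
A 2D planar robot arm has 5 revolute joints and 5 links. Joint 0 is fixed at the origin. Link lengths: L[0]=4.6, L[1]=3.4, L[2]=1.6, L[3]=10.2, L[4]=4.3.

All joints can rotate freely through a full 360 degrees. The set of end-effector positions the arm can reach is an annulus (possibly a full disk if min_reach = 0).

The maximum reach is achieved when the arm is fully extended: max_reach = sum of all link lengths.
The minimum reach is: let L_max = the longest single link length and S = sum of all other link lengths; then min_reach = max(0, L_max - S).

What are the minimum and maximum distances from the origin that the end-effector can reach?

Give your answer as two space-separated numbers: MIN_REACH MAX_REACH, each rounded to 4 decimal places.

Link lengths: [4.6, 3.4, 1.6, 10.2, 4.3]
max_reach = 4.6 + 3.4 + 1.6 + 10.2 + 4.3 = 24.1
L_max = max([4.6, 3.4, 1.6, 10.2, 4.3]) = 10.2
S (sum of others) = 24.1 - 10.2 = 13.9
min_reach = max(0, 10.2 - 13.9) = max(0, -3.7) = 0

Answer: 0.0000 24.1000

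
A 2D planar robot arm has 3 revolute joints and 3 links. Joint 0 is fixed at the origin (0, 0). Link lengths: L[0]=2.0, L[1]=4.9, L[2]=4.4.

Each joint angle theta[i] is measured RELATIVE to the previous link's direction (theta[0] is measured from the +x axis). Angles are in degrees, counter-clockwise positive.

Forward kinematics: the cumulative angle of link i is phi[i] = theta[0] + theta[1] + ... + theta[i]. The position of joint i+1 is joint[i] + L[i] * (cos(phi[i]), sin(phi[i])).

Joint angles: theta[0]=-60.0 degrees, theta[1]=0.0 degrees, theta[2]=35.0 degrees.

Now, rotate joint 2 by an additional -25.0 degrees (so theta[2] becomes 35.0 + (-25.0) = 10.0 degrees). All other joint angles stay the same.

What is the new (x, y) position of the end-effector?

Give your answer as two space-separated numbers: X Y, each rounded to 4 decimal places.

joint[0] = (0.0000, 0.0000)  (base)
link 0: phi[0] = -60 = -60 deg
  cos(-60 deg) = 0.5000, sin(-60 deg) = -0.8660
  joint[1] = (0.0000, 0.0000) + 2 * (0.5000, -0.8660) = (0.0000 + 1.0000, 0.0000 + -1.7321) = (1.0000, -1.7321)
link 1: phi[1] = -60 + 0 = -60 deg
  cos(-60 deg) = 0.5000, sin(-60 deg) = -0.8660
  joint[2] = (1.0000, -1.7321) + 4.9 * (0.5000, -0.8660) = (1.0000 + 2.4500, -1.7321 + -4.2435) = (3.4500, -5.9756)
link 2: phi[2] = -60 + 0 + 10 = -50 deg
  cos(-50 deg) = 0.6428, sin(-50 deg) = -0.7660
  joint[3] = (3.4500, -5.9756) + 4.4 * (0.6428, -0.7660) = (3.4500 + 2.8283, -5.9756 + -3.3706) = (6.2783, -9.3462)
End effector: (6.2783, -9.3462)

Answer: 6.2783 -9.3462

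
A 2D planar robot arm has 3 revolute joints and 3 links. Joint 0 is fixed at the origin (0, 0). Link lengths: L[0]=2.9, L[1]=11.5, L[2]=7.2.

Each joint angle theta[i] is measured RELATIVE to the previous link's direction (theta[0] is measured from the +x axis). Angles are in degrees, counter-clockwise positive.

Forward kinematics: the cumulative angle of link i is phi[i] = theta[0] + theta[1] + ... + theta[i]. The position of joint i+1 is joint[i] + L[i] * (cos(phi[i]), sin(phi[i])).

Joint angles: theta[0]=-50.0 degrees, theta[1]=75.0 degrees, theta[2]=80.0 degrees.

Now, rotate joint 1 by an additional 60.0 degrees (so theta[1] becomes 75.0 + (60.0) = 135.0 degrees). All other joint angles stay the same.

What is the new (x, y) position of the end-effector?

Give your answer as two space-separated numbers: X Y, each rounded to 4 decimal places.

joint[0] = (0.0000, 0.0000)  (base)
link 0: phi[0] = -50 = -50 deg
  cos(-50 deg) = 0.6428, sin(-50 deg) = -0.7660
  joint[1] = (0.0000, 0.0000) + 2.9 * (0.6428, -0.7660) = (0.0000 + 1.8641, 0.0000 + -2.2215) = (1.8641, -2.2215)
link 1: phi[1] = -50 + 135 = 85 deg
  cos(85 deg) = 0.0872, sin(85 deg) = 0.9962
  joint[2] = (1.8641, -2.2215) + 11.5 * (0.0872, 0.9962) = (1.8641 + 1.0023, -2.2215 + 11.4562) = (2.8664, 9.2347)
link 2: phi[2] = -50 + 135 + 80 = 165 deg
  cos(165 deg) = -0.9659, sin(165 deg) = 0.2588
  joint[3] = (2.8664, 9.2347) + 7.2 * (-0.9659, 0.2588) = (2.8664 + -6.9547, 9.2347 + 1.8635) = (-4.0883, 11.0982)
End effector: (-4.0883, 11.0982)

Answer: -4.0883 11.0982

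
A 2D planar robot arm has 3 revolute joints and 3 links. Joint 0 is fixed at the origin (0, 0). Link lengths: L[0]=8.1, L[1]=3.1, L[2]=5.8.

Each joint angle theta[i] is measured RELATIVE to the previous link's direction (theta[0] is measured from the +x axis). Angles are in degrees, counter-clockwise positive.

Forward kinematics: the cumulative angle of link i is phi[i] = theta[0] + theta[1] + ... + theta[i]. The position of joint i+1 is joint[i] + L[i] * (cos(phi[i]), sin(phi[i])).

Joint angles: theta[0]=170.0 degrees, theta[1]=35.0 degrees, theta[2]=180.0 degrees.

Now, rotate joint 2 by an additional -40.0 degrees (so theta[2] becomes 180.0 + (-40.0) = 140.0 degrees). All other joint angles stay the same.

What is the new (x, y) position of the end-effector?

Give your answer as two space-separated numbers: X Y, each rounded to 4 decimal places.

joint[0] = (0.0000, 0.0000)  (base)
link 0: phi[0] = 170 = 170 deg
  cos(170 deg) = -0.9848, sin(170 deg) = 0.1736
  joint[1] = (0.0000, 0.0000) + 8.1 * (-0.9848, 0.1736) = (0.0000 + -7.9769, 0.0000 + 1.4066) = (-7.9769, 1.4066)
link 1: phi[1] = 170 + 35 = 205 deg
  cos(205 deg) = -0.9063, sin(205 deg) = -0.4226
  joint[2] = (-7.9769, 1.4066) + 3.1 * (-0.9063, -0.4226) = (-7.9769 + -2.8096, 1.4066 + -1.3101) = (-10.7865, 0.0964)
link 2: phi[2] = 170 + 35 + 140 = 345 deg
  cos(345 deg) = 0.9659, sin(345 deg) = -0.2588
  joint[3] = (-10.7865, 0.0964) + 5.8 * (0.9659, -0.2588) = (-10.7865 + 5.6024, 0.0964 + -1.5012) = (-5.1841, -1.4047)
End effector: (-5.1841, -1.4047)

Answer: -5.1841 -1.4047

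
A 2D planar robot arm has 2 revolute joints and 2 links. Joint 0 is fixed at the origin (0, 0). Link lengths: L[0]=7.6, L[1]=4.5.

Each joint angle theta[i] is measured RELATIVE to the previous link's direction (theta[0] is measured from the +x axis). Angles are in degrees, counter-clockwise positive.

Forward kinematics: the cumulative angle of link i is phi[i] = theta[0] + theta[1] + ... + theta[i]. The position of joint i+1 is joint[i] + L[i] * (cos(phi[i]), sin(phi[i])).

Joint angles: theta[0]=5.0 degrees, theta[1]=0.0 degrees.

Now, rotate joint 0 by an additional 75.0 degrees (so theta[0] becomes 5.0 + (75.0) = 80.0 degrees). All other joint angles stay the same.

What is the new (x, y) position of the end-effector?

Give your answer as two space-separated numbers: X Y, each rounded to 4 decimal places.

Answer: 2.1011 11.9162

Derivation:
joint[0] = (0.0000, 0.0000)  (base)
link 0: phi[0] = 80 = 80 deg
  cos(80 deg) = 0.1736, sin(80 deg) = 0.9848
  joint[1] = (0.0000, 0.0000) + 7.6 * (0.1736, 0.9848) = (0.0000 + 1.3197, 0.0000 + 7.4845) = (1.3197, 7.4845)
link 1: phi[1] = 80 + 0 = 80 deg
  cos(80 deg) = 0.1736, sin(80 deg) = 0.9848
  joint[2] = (1.3197, 7.4845) + 4.5 * (0.1736, 0.9848) = (1.3197 + 0.7814, 7.4845 + 4.4316) = (2.1011, 11.9162)
End effector: (2.1011, 11.9162)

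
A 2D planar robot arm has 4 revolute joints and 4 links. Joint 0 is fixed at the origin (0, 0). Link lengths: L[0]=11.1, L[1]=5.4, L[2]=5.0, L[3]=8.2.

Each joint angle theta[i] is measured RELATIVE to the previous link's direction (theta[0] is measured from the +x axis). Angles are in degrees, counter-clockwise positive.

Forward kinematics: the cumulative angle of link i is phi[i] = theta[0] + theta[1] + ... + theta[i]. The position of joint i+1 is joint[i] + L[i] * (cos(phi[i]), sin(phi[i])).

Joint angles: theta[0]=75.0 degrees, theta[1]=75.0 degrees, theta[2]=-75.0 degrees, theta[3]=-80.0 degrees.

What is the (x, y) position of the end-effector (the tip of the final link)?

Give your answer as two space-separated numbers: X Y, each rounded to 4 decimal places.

Answer: 7.6592 17.5367

Derivation:
joint[0] = (0.0000, 0.0000)  (base)
link 0: phi[0] = 75 = 75 deg
  cos(75 deg) = 0.2588, sin(75 deg) = 0.9659
  joint[1] = (0.0000, 0.0000) + 11.1 * (0.2588, 0.9659) = (0.0000 + 2.8729, 0.0000 + 10.7218) = (2.8729, 10.7218)
link 1: phi[1] = 75 + 75 = 150 deg
  cos(150 deg) = -0.8660, sin(150 deg) = 0.5000
  joint[2] = (2.8729, 10.7218) + 5.4 * (-0.8660, 0.5000) = (2.8729 + -4.6765, 10.7218 + 2.7000) = (-1.8036, 13.4218)
link 2: phi[2] = 75 + 75 + -75 = 75 deg
  cos(75 deg) = 0.2588, sin(75 deg) = 0.9659
  joint[3] = (-1.8036, 13.4218) + 5 * (0.2588, 0.9659) = (-1.8036 + 1.2941, 13.4218 + 4.8296) = (-0.5096, 18.2514)
link 3: phi[3] = 75 + 75 + -75 + -80 = -5 deg
  cos(-5 deg) = 0.9962, sin(-5 deg) = -0.0872
  joint[4] = (-0.5096, 18.2514) + 8.2 * (0.9962, -0.0872) = (-0.5096 + 8.1688, 18.2514 + -0.7147) = (7.6592, 17.5367)
End effector: (7.6592, 17.5367)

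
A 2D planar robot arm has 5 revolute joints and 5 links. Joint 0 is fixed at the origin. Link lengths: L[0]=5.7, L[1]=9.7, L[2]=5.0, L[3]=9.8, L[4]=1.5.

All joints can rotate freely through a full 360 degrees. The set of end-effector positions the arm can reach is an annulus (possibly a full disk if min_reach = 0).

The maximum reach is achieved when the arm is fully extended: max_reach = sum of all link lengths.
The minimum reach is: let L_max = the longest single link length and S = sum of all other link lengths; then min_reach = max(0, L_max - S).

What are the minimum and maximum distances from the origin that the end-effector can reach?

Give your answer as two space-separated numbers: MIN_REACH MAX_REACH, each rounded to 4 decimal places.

Answer: 0.0000 31.7000

Derivation:
Link lengths: [5.7, 9.7, 5.0, 9.8, 1.5]
max_reach = 5.7 + 9.7 + 5 + 9.8 + 1.5 = 31.7
L_max = max([5.7, 9.7, 5.0, 9.8, 1.5]) = 9.8
S (sum of others) = 31.7 - 9.8 = 21.9
min_reach = max(0, 9.8 - 21.9) = max(0, -12.1) = 0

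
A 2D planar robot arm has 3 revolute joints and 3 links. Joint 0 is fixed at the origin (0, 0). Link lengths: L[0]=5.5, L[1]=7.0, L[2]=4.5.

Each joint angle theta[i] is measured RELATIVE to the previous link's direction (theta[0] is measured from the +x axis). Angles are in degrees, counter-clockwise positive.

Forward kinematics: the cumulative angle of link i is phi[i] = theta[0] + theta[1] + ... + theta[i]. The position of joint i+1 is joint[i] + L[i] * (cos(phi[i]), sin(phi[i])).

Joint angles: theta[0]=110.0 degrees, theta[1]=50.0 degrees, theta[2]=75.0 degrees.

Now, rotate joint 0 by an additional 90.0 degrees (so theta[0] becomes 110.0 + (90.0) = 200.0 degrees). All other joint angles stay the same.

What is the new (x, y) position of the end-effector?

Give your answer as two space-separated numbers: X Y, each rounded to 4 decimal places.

joint[0] = (0.0000, 0.0000)  (base)
link 0: phi[0] = 200 = 200 deg
  cos(200 deg) = -0.9397, sin(200 deg) = -0.3420
  joint[1] = (0.0000, 0.0000) + 5.5 * (-0.9397, -0.3420) = (0.0000 + -5.1683, 0.0000 + -1.8811) = (-5.1683, -1.8811)
link 1: phi[1] = 200 + 50 = 250 deg
  cos(250 deg) = -0.3420, sin(250 deg) = -0.9397
  joint[2] = (-5.1683, -1.8811) + 7 * (-0.3420, -0.9397) = (-5.1683 + -2.3941, -1.8811 + -6.5778) = (-7.5625, -8.4590)
link 2: phi[2] = 200 + 50 + 75 = 325 deg
  cos(325 deg) = 0.8192, sin(325 deg) = -0.5736
  joint[3] = (-7.5625, -8.4590) + 4.5 * (0.8192, -0.5736) = (-7.5625 + 3.6862, -8.4590 + -2.5811) = (-3.8763, -11.0401)
End effector: (-3.8763, -11.0401)

Answer: -3.8763 -11.0401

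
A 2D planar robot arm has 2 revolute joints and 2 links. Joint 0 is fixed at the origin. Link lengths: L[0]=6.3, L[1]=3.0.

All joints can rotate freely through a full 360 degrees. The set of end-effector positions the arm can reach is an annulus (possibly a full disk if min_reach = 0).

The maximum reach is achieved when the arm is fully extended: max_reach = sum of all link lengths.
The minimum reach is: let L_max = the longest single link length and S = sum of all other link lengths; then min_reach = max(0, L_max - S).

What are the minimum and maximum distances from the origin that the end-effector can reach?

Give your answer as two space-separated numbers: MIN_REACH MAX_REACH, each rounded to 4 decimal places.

Answer: 3.3000 9.3000

Derivation:
Link lengths: [6.3, 3.0]
max_reach = 6.3 + 3 = 9.3
L_max = max([6.3, 3.0]) = 6.3
S (sum of others) = 9.3 - 6.3 = 3
min_reach = max(0, 6.3 - 3) = max(0, 3.3) = 3.3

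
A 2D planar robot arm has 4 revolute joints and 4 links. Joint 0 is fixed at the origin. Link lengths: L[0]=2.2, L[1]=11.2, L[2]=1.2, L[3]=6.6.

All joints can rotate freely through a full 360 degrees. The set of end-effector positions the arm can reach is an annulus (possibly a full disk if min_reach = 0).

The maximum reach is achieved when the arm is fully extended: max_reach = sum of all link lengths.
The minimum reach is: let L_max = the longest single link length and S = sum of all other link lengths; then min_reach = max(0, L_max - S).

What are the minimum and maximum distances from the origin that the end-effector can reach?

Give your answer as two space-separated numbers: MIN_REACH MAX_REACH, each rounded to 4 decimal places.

Link lengths: [2.2, 11.2, 1.2, 6.6]
max_reach = 2.2 + 11.2 + 1.2 + 6.6 = 21.2
L_max = max([2.2, 11.2, 1.2, 6.6]) = 11.2
S (sum of others) = 21.2 - 11.2 = 10
min_reach = max(0, 11.2 - 10) = max(0, 1.2) = 1.2

Answer: 1.2000 21.2000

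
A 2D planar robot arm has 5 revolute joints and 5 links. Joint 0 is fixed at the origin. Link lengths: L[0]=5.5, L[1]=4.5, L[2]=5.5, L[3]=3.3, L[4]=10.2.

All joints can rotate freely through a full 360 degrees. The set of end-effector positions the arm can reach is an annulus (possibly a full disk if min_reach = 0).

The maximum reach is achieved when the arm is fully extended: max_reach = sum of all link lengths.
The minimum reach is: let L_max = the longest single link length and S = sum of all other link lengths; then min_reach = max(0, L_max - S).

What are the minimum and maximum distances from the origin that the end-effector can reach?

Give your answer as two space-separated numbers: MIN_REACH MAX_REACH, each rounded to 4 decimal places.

Link lengths: [5.5, 4.5, 5.5, 3.3, 10.2]
max_reach = 5.5 + 4.5 + 5.5 + 3.3 + 10.2 = 29
L_max = max([5.5, 4.5, 5.5, 3.3, 10.2]) = 10.2
S (sum of others) = 29 - 10.2 = 18.8
min_reach = max(0, 10.2 - 18.8) = max(0, -8.6) = 0

Answer: 0.0000 29.0000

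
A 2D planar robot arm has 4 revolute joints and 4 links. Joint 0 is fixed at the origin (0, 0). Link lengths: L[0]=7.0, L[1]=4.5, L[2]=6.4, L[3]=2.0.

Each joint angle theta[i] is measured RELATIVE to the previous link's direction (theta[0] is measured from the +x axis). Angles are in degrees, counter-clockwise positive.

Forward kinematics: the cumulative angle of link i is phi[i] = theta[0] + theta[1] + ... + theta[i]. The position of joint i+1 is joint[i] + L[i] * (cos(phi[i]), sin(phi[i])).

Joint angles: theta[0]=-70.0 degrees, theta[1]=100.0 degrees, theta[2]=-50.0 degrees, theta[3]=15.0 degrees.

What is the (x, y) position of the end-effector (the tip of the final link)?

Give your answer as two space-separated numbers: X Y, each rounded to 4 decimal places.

Answer: 14.2977 -6.6911

Derivation:
joint[0] = (0.0000, 0.0000)  (base)
link 0: phi[0] = -70 = -70 deg
  cos(-70 deg) = 0.3420, sin(-70 deg) = -0.9397
  joint[1] = (0.0000, 0.0000) + 7 * (0.3420, -0.9397) = (0.0000 + 2.3941, 0.0000 + -6.5778) = (2.3941, -6.5778)
link 1: phi[1] = -70 + 100 = 30 deg
  cos(30 deg) = 0.8660, sin(30 deg) = 0.5000
  joint[2] = (2.3941, -6.5778) + 4.5 * (0.8660, 0.5000) = (2.3941 + 3.8971, -6.5778 + 2.2500) = (6.2913, -4.3278)
link 2: phi[2] = -70 + 100 + -50 = -20 deg
  cos(-20 deg) = 0.9397, sin(-20 deg) = -0.3420
  joint[3] = (6.2913, -4.3278) + 6.4 * (0.9397, -0.3420) = (6.2913 + 6.0140, -4.3278 + -2.1889) = (12.3053, -6.5168)
link 3: phi[3] = -70 + 100 + -50 + 15 = -5 deg
  cos(-5 deg) = 0.9962, sin(-5 deg) = -0.0872
  joint[4] = (12.3053, -6.5168) + 2 * (0.9962, -0.0872) = (12.3053 + 1.9924, -6.5168 + -0.1743) = (14.2977, -6.6911)
End effector: (14.2977, -6.6911)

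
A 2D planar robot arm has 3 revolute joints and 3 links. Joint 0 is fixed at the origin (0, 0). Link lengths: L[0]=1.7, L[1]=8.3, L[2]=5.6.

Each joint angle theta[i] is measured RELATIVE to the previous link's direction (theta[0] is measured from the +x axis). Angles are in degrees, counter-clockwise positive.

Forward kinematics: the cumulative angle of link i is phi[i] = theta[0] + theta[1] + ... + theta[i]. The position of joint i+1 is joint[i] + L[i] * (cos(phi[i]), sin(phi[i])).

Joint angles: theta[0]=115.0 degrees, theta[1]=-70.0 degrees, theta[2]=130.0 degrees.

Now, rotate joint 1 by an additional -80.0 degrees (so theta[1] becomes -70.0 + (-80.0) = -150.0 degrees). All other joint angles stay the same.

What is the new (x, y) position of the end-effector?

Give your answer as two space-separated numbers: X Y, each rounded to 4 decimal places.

joint[0] = (0.0000, 0.0000)  (base)
link 0: phi[0] = 115 = 115 deg
  cos(115 deg) = -0.4226, sin(115 deg) = 0.9063
  joint[1] = (0.0000, 0.0000) + 1.7 * (-0.4226, 0.9063) = (0.0000 + -0.7185, 0.0000 + 1.5407) = (-0.7185, 1.5407)
link 1: phi[1] = 115 + -150 = -35 deg
  cos(-35 deg) = 0.8192, sin(-35 deg) = -0.5736
  joint[2] = (-0.7185, 1.5407) + 8.3 * (0.8192, -0.5736) = (-0.7185 + 6.7990, 1.5407 + -4.7607) = (6.0805, -3.2200)
link 2: phi[2] = 115 + -150 + 130 = 95 deg
  cos(95 deg) = -0.0872, sin(95 deg) = 0.9962
  joint[3] = (6.0805, -3.2200) + 5.6 * (-0.0872, 0.9962) = (6.0805 + -0.4881, -3.2200 + 5.5787) = (5.5924, 2.3587)
End effector: (5.5924, 2.3587)

Answer: 5.5924 2.3587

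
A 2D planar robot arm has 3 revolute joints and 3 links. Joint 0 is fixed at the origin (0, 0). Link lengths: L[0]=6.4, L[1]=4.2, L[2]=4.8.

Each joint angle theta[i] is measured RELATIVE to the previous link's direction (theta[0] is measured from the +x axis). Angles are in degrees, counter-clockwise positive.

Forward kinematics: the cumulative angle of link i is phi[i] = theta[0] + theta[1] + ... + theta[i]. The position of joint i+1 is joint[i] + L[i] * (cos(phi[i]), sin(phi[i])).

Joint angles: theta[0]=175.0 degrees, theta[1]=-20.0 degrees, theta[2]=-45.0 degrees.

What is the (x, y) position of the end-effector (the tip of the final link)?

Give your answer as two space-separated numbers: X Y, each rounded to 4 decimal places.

joint[0] = (0.0000, 0.0000)  (base)
link 0: phi[0] = 175 = 175 deg
  cos(175 deg) = -0.9962, sin(175 deg) = 0.0872
  joint[1] = (0.0000, 0.0000) + 6.4 * (-0.9962, 0.0872) = (0.0000 + -6.3756, 0.0000 + 0.5578) = (-6.3756, 0.5578)
link 1: phi[1] = 175 + -20 = 155 deg
  cos(155 deg) = -0.9063, sin(155 deg) = 0.4226
  joint[2] = (-6.3756, 0.5578) + 4.2 * (-0.9063, 0.4226) = (-6.3756 + -3.8065, 0.5578 + 1.7750) = (-10.1821, 2.3328)
link 2: phi[2] = 175 + -20 + -45 = 110 deg
  cos(110 deg) = -0.3420, sin(110 deg) = 0.9397
  joint[3] = (-10.1821, 2.3328) + 4.8 * (-0.3420, 0.9397) = (-10.1821 + -1.6417, 2.3328 + 4.5105) = (-11.8238, 6.8433)
End effector: (-11.8238, 6.8433)

Answer: -11.8238 6.8433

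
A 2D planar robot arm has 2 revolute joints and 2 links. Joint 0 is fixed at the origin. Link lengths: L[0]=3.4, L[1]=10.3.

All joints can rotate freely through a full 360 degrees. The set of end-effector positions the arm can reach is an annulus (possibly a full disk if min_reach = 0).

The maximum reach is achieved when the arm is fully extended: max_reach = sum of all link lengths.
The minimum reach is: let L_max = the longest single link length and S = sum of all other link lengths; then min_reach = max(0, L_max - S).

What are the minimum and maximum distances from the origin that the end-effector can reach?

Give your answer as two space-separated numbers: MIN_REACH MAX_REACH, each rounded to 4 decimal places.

Answer: 6.9000 13.7000

Derivation:
Link lengths: [3.4, 10.3]
max_reach = 3.4 + 10.3 = 13.7
L_max = max([3.4, 10.3]) = 10.3
S (sum of others) = 13.7 - 10.3 = 3.4
min_reach = max(0, 10.3 - 3.4) = max(0, 6.9) = 6.9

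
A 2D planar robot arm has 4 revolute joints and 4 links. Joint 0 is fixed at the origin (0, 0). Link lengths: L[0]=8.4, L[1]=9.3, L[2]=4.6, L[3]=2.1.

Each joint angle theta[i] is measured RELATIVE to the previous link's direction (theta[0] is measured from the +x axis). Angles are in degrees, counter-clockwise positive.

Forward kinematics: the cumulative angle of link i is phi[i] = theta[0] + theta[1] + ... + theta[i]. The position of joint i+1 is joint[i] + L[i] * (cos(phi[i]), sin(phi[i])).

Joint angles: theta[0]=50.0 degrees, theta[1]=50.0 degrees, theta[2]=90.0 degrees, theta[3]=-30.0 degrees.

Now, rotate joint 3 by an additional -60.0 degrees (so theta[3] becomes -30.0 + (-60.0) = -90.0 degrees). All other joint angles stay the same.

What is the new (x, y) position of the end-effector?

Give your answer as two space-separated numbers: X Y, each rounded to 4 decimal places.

joint[0] = (0.0000, 0.0000)  (base)
link 0: phi[0] = 50 = 50 deg
  cos(50 deg) = 0.6428, sin(50 deg) = 0.7660
  joint[1] = (0.0000, 0.0000) + 8.4 * (0.6428, 0.7660) = (0.0000 + 5.3994, 0.0000 + 6.4348) = (5.3994, 6.4348)
link 1: phi[1] = 50 + 50 = 100 deg
  cos(100 deg) = -0.1736, sin(100 deg) = 0.9848
  joint[2] = (5.3994, 6.4348) + 9.3 * (-0.1736, 0.9848) = (5.3994 + -1.6149, 6.4348 + 9.1587) = (3.7845, 15.5935)
link 2: phi[2] = 50 + 50 + 90 = 190 deg
  cos(190 deg) = -0.9848, sin(190 deg) = -0.1736
  joint[3] = (3.7845, 15.5935) + 4.6 * (-0.9848, -0.1736) = (3.7845 + -4.5301, 15.5935 + -0.7988) = (-0.7456, 14.7947)
link 3: phi[3] = 50 + 50 + 90 + -90 = 100 deg
  cos(100 deg) = -0.1736, sin(100 deg) = 0.9848
  joint[4] = (-0.7456, 14.7947) + 2.1 * (-0.1736, 0.9848) = (-0.7456 + -0.3647, 14.7947 + 2.0681) = (-1.1103, 16.8628)
End effector: (-1.1103, 16.8628)

Answer: -1.1103 16.8628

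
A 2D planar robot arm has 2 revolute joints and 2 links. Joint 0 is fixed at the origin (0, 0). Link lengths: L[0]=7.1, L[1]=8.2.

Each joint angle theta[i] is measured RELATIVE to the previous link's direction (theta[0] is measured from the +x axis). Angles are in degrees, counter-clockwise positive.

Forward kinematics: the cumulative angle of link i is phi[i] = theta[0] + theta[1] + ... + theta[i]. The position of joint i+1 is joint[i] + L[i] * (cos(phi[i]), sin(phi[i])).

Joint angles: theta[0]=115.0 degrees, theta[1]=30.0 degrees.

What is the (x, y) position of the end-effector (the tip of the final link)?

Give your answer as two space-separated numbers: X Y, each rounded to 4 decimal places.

joint[0] = (0.0000, 0.0000)  (base)
link 0: phi[0] = 115 = 115 deg
  cos(115 deg) = -0.4226, sin(115 deg) = 0.9063
  joint[1] = (0.0000, 0.0000) + 7.1 * (-0.4226, 0.9063) = (0.0000 + -3.0006, 0.0000 + 6.4348) = (-3.0006, 6.4348)
link 1: phi[1] = 115 + 30 = 145 deg
  cos(145 deg) = -0.8192, sin(145 deg) = 0.5736
  joint[2] = (-3.0006, 6.4348) + 8.2 * (-0.8192, 0.5736) = (-3.0006 + -6.7170, 6.4348 + 4.7033) = (-9.7176, 11.1381)
End effector: (-9.7176, 11.1381)

Answer: -9.7176 11.1381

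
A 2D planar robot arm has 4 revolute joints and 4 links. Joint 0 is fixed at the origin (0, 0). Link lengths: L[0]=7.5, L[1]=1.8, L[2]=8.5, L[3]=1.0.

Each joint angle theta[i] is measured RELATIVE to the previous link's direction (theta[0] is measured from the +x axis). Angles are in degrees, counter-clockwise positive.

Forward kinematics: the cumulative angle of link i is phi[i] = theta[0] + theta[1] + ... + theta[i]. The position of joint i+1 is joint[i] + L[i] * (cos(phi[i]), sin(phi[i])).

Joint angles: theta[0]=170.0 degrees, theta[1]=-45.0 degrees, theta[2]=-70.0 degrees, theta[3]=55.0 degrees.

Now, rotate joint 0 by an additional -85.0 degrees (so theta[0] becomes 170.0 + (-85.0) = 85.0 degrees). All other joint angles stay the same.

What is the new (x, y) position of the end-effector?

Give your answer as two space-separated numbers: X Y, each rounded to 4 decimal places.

joint[0] = (0.0000, 0.0000)  (base)
link 0: phi[0] = 85 = 85 deg
  cos(85 deg) = 0.0872, sin(85 deg) = 0.9962
  joint[1] = (0.0000, 0.0000) + 7.5 * (0.0872, 0.9962) = (0.0000 + 0.6537, 0.0000 + 7.4715) = (0.6537, 7.4715)
link 1: phi[1] = 85 + -45 = 40 deg
  cos(40 deg) = 0.7660, sin(40 deg) = 0.6428
  joint[2] = (0.6537, 7.4715) + 1.8 * (0.7660, 0.6428) = (0.6537 + 1.3789, 7.4715 + 1.1570) = (2.0325, 8.6285)
link 2: phi[2] = 85 + -45 + -70 = -30 deg
  cos(-30 deg) = 0.8660, sin(-30 deg) = -0.5000
  joint[3] = (2.0325, 8.6285) + 8.5 * (0.8660, -0.5000) = (2.0325 + 7.3612, 8.6285 + -4.2500) = (9.3938, 4.3785)
link 3: phi[3] = 85 + -45 + -70 + 55 = 25 deg
  cos(25 deg) = 0.9063, sin(25 deg) = 0.4226
  joint[4] = (9.3938, 4.3785) + 1 * (0.9063, 0.4226) = (9.3938 + 0.9063, 4.3785 + 0.4226) = (10.3001, 4.8011)
End effector: (10.3001, 4.8011)

Answer: 10.3001 4.8011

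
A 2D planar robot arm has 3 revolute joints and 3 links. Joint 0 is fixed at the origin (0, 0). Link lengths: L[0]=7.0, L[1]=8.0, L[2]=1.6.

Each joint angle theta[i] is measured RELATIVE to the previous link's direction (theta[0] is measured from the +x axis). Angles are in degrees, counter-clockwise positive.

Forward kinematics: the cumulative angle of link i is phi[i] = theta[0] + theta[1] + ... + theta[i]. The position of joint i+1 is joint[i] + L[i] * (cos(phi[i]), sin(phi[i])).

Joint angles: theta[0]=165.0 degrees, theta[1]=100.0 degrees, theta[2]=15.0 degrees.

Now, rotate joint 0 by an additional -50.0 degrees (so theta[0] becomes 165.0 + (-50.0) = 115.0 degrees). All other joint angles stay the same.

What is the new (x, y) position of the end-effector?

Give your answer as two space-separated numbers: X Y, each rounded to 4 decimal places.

joint[0] = (0.0000, 0.0000)  (base)
link 0: phi[0] = 115 = 115 deg
  cos(115 deg) = -0.4226, sin(115 deg) = 0.9063
  joint[1] = (0.0000, 0.0000) + 7 * (-0.4226, 0.9063) = (0.0000 + -2.9583, 0.0000 + 6.3442) = (-2.9583, 6.3442)
link 1: phi[1] = 115 + 100 = 215 deg
  cos(215 deg) = -0.8192, sin(215 deg) = -0.5736
  joint[2] = (-2.9583, 6.3442) + 8 * (-0.8192, -0.5736) = (-2.9583 + -6.5532, 6.3442 + -4.5886) = (-9.5115, 1.7555)
link 2: phi[2] = 115 + 100 + 15 = 230 deg
  cos(230 deg) = -0.6428, sin(230 deg) = -0.7660
  joint[3] = (-9.5115, 1.7555) + 1.6 * (-0.6428, -0.7660) = (-9.5115 + -1.0285, 1.7555 + -1.2257) = (-10.5400, 0.5299)
End effector: (-10.5400, 0.5299)

Answer: -10.5400 0.5299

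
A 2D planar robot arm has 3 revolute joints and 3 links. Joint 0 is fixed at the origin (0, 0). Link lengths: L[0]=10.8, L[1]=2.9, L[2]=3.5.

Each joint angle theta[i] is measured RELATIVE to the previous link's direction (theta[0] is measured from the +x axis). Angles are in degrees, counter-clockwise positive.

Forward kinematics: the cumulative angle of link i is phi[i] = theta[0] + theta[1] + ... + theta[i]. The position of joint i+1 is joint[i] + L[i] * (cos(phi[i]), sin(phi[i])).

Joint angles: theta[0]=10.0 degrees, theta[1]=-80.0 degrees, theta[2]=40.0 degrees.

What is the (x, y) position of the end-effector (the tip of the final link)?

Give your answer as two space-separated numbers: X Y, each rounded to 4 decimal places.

Answer: 14.6589 -2.5997

Derivation:
joint[0] = (0.0000, 0.0000)  (base)
link 0: phi[0] = 10 = 10 deg
  cos(10 deg) = 0.9848, sin(10 deg) = 0.1736
  joint[1] = (0.0000, 0.0000) + 10.8 * (0.9848, 0.1736) = (0.0000 + 10.6359, 0.0000 + 1.8754) = (10.6359, 1.8754)
link 1: phi[1] = 10 + -80 = -70 deg
  cos(-70 deg) = 0.3420, sin(-70 deg) = -0.9397
  joint[2] = (10.6359, 1.8754) + 2.9 * (0.3420, -0.9397) = (10.6359 + 0.9919, 1.8754 + -2.7251) = (11.6278, -0.8497)
link 2: phi[2] = 10 + -80 + 40 = -30 deg
  cos(-30 deg) = 0.8660, sin(-30 deg) = -0.5000
  joint[3] = (11.6278, -0.8497) + 3.5 * (0.8660, -0.5000) = (11.6278 + 3.0311, -0.8497 + -1.7500) = (14.6589, -2.5997)
End effector: (14.6589, -2.5997)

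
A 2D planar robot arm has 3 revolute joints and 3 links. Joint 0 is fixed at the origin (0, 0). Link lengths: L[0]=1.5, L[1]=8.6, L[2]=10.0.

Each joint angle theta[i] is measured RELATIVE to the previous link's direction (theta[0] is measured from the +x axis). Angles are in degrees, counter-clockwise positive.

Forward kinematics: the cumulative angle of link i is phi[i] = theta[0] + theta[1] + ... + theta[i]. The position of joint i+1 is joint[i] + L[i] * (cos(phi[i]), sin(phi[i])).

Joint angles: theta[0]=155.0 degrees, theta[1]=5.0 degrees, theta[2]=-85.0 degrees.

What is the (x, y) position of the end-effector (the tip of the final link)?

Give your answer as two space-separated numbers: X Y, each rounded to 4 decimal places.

Answer: -6.8526 13.2346

Derivation:
joint[0] = (0.0000, 0.0000)  (base)
link 0: phi[0] = 155 = 155 deg
  cos(155 deg) = -0.9063, sin(155 deg) = 0.4226
  joint[1] = (0.0000, 0.0000) + 1.5 * (-0.9063, 0.4226) = (0.0000 + -1.3595, 0.0000 + 0.6339) = (-1.3595, 0.6339)
link 1: phi[1] = 155 + 5 = 160 deg
  cos(160 deg) = -0.9397, sin(160 deg) = 0.3420
  joint[2] = (-1.3595, 0.6339) + 8.6 * (-0.9397, 0.3420) = (-1.3595 + -8.0814, 0.6339 + 2.9414) = (-9.4408, 3.5753)
link 2: phi[2] = 155 + 5 + -85 = 75 deg
  cos(75 deg) = 0.2588, sin(75 deg) = 0.9659
  joint[3] = (-9.4408, 3.5753) + 10 * (0.2588, 0.9659) = (-9.4408 + 2.5882, 3.5753 + 9.6593) = (-6.8526, 13.2346)
End effector: (-6.8526, 13.2346)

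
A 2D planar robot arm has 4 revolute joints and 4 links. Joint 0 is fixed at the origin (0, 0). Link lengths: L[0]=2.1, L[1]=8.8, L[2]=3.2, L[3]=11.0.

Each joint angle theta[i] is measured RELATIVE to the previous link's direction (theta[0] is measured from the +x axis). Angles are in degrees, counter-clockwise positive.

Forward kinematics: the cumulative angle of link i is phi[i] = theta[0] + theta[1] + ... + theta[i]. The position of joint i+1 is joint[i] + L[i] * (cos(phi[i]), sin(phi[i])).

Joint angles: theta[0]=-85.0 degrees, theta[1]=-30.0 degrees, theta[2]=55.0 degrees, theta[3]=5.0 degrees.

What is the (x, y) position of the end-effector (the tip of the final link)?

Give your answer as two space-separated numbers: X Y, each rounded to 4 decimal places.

Answer: 4.3733 -21.8495

Derivation:
joint[0] = (0.0000, 0.0000)  (base)
link 0: phi[0] = -85 = -85 deg
  cos(-85 deg) = 0.0872, sin(-85 deg) = -0.9962
  joint[1] = (0.0000, 0.0000) + 2.1 * (0.0872, -0.9962) = (0.0000 + 0.1830, 0.0000 + -2.0920) = (0.1830, -2.0920)
link 1: phi[1] = -85 + -30 = -115 deg
  cos(-115 deg) = -0.4226, sin(-115 deg) = -0.9063
  joint[2] = (0.1830, -2.0920) + 8.8 * (-0.4226, -0.9063) = (0.1830 + -3.7190, -2.0920 + -7.9755) = (-3.5360, -10.0675)
link 2: phi[2] = -85 + -30 + 55 = -60 deg
  cos(-60 deg) = 0.5000, sin(-60 deg) = -0.8660
  joint[3] = (-3.5360, -10.0675) + 3.2 * (0.5000, -0.8660) = (-3.5360 + 1.6000, -10.0675 + -2.7713) = (-1.9360, -12.8388)
link 3: phi[3] = -85 + -30 + 55 + 5 = -55 deg
  cos(-55 deg) = 0.5736, sin(-55 deg) = -0.8192
  joint[4] = (-1.9360, -12.8388) + 11 * (0.5736, -0.8192) = (-1.9360 + 6.3093, -12.8388 + -9.0107) = (4.3733, -21.8495)
End effector: (4.3733, -21.8495)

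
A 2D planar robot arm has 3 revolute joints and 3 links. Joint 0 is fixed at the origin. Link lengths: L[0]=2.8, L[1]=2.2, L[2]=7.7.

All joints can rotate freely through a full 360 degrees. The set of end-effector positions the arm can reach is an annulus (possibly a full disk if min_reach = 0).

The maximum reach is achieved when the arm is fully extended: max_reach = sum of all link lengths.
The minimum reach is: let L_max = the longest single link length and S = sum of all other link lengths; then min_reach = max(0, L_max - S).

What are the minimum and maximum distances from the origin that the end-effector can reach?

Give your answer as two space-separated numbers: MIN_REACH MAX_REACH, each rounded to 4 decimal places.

Link lengths: [2.8, 2.2, 7.7]
max_reach = 2.8 + 2.2 + 7.7 = 12.7
L_max = max([2.8, 2.2, 7.7]) = 7.7
S (sum of others) = 12.7 - 7.7 = 5
min_reach = max(0, 7.7 - 5) = max(0, 2.7) = 2.7

Answer: 2.7000 12.7000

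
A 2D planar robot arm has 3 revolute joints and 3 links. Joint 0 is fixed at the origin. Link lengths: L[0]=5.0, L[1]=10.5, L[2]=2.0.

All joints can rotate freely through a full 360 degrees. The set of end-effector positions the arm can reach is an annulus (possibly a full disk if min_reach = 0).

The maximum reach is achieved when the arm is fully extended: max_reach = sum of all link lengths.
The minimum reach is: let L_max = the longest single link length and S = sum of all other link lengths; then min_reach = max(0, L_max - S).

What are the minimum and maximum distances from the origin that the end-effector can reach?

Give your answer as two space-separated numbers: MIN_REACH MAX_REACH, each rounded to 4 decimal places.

Link lengths: [5.0, 10.5, 2.0]
max_reach = 5 + 10.5 + 2 = 17.5
L_max = max([5.0, 10.5, 2.0]) = 10.5
S (sum of others) = 17.5 - 10.5 = 7
min_reach = max(0, 10.5 - 7) = max(0, 3.5) = 3.5

Answer: 3.5000 17.5000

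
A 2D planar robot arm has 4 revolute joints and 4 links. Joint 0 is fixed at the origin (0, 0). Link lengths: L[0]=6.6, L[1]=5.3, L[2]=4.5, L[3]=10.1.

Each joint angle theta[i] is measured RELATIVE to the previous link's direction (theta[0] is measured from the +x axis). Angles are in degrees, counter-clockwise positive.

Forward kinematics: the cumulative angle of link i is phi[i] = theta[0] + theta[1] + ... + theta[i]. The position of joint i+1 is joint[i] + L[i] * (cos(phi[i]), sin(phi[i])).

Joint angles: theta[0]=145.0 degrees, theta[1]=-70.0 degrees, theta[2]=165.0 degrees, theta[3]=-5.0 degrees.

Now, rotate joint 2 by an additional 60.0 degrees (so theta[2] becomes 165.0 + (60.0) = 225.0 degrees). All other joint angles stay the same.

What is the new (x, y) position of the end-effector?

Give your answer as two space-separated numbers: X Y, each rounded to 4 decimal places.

joint[0] = (0.0000, 0.0000)  (base)
link 0: phi[0] = 145 = 145 deg
  cos(145 deg) = -0.8192, sin(145 deg) = 0.5736
  joint[1] = (0.0000, 0.0000) + 6.6 * (-0.8192, 0.5736) = (0.0000 + -5.4064, 0.0000 + 3.7856) = (-5.4064, 3.7856)
link 1: phi[1] = 145 + -70 = 75 deg
  cos(75 deg) = 0.2588, sin(75 deg) = 0.9659
  joint[2] = (-5.4064, 3.7856) + 5.3 * (0.2588, 0.9659) = (-5.4064 + 1.3717, 3.7856 + 5.1194) = (-4.0347, 8.9050)
link 2: phi[2] = 145 + -70 + 225 = 300 deg
  cos(300 deg) = 0.5000, sin(300 deg) = -0.8660
  joint[3] = (-4.0347, 8.9050) + 4.5 * (0.5000, -0.8660) = (-4.0347 + 2.2500, 8.9050 + -3.8971) = (-1.7847, 5.0079)
link 3: phi[3] = 145 + -70 + 225 + -5 = 295 deg
  cos(295 deg) = 0.4226, sin(295 deg) = -0.9063
  joint[4] = (-1.7847, 5.0079) + 10.1 * (0.4226, -0.9063) = (-1.7847 + 4.2684, 5.0079 + -9.1537) = (2.4838, -4.1458)
End effector: (2.4838, -4.1458)

Answer: 2.4838 -4.1458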